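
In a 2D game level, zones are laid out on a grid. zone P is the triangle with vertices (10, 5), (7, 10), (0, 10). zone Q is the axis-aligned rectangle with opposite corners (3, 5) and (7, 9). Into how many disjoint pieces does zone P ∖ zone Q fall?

1

zone P ∖ zone Q is a single connected region.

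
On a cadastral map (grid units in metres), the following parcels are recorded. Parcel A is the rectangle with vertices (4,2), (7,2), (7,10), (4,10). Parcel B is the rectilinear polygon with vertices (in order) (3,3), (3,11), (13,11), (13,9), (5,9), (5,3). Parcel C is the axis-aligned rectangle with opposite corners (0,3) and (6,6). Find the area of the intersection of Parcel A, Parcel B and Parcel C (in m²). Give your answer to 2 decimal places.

The intersection is the polygon with vertices (5,3), (4,3), (4,6), (5,6).
By the shoelace formula its area is 3.00.

3.00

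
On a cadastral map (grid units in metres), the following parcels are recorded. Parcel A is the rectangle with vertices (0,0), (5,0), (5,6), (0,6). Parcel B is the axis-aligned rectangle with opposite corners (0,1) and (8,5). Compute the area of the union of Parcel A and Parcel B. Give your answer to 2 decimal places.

By inclusion–exclusion:
Individual areas: |Parcel A| = 30, |Parcel B| = 32.
|Parcel A∩Parcel B|: x∈[0,5], y∈[1,5] → 5·4 = 20.
|Parcel A ∪ Parcel B| = 62 − 20 = 42.00.

42.00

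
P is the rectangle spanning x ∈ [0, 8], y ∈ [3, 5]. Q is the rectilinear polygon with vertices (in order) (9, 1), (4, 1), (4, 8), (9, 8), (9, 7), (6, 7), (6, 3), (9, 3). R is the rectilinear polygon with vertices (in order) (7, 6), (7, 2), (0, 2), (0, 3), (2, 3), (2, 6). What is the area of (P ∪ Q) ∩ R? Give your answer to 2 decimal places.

15.00

|P ∪ Q| = 35.
|(P ∪ Q) ∩ R| = 15.00.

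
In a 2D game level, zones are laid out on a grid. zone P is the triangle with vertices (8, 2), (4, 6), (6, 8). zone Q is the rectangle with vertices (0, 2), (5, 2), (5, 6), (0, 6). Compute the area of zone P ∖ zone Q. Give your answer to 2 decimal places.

|zone P| = 8, |zone P∩zone Q| = 0.5.
|zone P ∖ zone Q| = |zone P| − |zone P∩zone Q| = 8 − 0.5 = 7.50.

7.50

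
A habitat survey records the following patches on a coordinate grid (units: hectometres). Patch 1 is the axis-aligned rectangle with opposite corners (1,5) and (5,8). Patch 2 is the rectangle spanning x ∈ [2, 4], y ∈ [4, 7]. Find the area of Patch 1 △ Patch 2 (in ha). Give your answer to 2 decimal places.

10.00

|Patch 1∩Patch 2|: x∈[2,4], y∈[5,7] → 2·2 = 4.
|Patch 1 △ Patch 2| = |Patch 1| + |Patch 2| − 2·|Patch 1∩Patch 2| = 12 + 6 − 8 = 10.00.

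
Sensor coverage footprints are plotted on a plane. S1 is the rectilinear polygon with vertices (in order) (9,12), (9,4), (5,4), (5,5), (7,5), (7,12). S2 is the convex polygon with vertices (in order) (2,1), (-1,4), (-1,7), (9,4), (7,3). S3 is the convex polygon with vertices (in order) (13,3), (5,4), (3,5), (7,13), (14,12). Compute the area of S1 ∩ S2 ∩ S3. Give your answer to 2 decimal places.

The intersection is the polygon with vertices (5,5), (5.667,5), (9,4), (5,4).
By the shoelace formula its area is 2.33.

2.33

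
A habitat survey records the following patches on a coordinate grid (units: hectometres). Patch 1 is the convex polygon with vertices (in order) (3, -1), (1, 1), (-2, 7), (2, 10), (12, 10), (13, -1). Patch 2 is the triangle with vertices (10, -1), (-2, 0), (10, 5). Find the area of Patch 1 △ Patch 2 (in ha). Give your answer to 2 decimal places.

|Patch 1| = 136.5, |Patch 2| = 36, |Patch 1∩Patch 2| = 32.9107.
|Patch 1 △ Patch 2| = |Patch 1| + |Patch 2| − 2·|Patch 1∩Patch 2| = 136.5 + 36 − 65.8213 = 106.68.

106.68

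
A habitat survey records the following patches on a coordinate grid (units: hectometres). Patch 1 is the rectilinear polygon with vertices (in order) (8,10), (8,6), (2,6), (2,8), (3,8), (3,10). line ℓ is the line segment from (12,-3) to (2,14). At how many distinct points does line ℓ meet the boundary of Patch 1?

The segment meets the boundary at (4.353,10), (6.706,6).

2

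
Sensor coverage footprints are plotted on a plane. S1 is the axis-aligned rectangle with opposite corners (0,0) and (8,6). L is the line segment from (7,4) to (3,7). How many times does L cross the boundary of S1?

1

The segment meets the boundary at (4.333,6).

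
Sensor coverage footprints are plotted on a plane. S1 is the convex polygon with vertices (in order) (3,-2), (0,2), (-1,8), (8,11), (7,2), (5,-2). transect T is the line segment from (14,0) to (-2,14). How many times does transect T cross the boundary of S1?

The segment meets the boundary at (3.241,9.414), (7.418,5.759).

2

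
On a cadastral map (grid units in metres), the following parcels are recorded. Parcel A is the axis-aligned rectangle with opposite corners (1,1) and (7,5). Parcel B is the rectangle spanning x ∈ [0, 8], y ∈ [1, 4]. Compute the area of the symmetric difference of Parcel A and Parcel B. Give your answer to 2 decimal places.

12.00

|Parcel A∩Parcel B|: x∈[1,7], y∈[1,4] → 6·3 = 18.
|Parcel A △ Parcel B| = |Parcel A| + |Parcel B| − 2·|Parcel A∩Parcel B| = 24 + 24 − 36 = 12.00.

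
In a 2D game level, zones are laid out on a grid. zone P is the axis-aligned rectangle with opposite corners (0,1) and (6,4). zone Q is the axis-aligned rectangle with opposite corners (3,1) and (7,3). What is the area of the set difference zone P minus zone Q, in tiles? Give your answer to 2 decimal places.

12.00

|zone P∩zone Q|: x∈[3,6], y∈[1,3] → 3·2 = 6.
|zone P| = 18.
|zone P ∖ zone Q| = |zone P| − |zone P∩zone Q| = 18 − 6 = 12.00.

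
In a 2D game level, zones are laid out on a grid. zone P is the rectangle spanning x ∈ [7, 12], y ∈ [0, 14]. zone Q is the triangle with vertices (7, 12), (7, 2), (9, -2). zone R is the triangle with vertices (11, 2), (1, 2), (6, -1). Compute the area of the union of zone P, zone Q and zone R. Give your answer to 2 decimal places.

By inclusion–exclusion:
Individual areas: |zone P| = 70, |zone Q| = 10, |zone R| = 15.
|zone P∩zone Q| = 9.2857.
|zone P∩zone R| = 4.6667.
|zone Q∩zone R| = 1.8652.
|zone P∩zone Q∩zone R| = 1.8652.
|zone P ∪ zone Q ∪ zone R| = 95 − 15.8176 + 1.8652 = 81.05.

81.05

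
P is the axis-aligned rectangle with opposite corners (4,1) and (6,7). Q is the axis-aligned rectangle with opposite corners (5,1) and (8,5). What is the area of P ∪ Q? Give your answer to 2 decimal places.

By inclusion–exclusion:
Individual areas: |P| = 12, |Q| = 12.
|P∩Q|: x∈[5,6], y∈[1,5] → 1·4 = 4.
|P ∪ Q| = 24 − 4 = 20.00.

20.00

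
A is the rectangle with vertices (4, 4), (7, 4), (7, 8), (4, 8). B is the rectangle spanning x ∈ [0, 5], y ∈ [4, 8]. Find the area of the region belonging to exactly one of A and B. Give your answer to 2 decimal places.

|A∩B|: x∈[4,5], y∈[4,8] → 1·4 = 4.
|A △ B| = |A| + |B| − 2·|A∩B| = 12 + 20 − 8 = 24.00.

24.00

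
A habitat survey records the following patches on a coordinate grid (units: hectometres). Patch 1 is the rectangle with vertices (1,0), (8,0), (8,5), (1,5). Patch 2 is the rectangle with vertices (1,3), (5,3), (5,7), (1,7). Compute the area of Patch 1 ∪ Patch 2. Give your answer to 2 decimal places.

By inclusion–exclusion:
Individual areas: |Patch 1| = 35, |Patch 2| = 16.
|Patch 1∩Patch 2|: x∈[1,5], y∈[3,5] → 4·2 = 8.
|Patch 1 ∪ Patch 2| = 51 − 8 = 43.00.

43.00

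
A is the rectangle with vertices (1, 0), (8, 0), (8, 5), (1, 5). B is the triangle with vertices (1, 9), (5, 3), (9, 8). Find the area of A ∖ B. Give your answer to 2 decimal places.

32.07

|A| = 35, |A∩B| = 2.9333.
|A ∖ B| = |A| − |A∩B| = 35 − 2.9333 = 32.07.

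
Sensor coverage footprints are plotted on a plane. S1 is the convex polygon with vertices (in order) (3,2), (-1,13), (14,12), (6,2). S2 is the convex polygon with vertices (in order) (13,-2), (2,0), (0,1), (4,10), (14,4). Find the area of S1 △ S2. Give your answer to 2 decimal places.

121.54

|S1| = 95.5, |S2| = 101, |S1∩S2| = 37.4785.
|S1 △ S2| = |S1| + |S2| − 2·|S1∩S2| = 95.5 + 101 − 74.9571 = 121.54.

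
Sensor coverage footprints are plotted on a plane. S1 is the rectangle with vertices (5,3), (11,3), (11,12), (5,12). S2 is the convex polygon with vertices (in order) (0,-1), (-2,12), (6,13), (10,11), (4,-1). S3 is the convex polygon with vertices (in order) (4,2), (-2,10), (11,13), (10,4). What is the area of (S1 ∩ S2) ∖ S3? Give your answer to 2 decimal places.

|S1 ∩ S2| = 28.
|(S1 ∩ S2) ∩ S3| = 27.6795.
|(S1 ∩ S2) ∖ S3| = 28 − 27.6795 = 0.32.

0.32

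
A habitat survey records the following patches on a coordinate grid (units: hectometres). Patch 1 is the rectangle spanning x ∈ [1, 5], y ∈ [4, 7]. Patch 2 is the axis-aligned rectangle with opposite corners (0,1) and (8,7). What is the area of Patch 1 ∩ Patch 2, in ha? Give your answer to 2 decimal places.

12.00

|Patch 1∩Patch 2|: x∈[1,5], y∈[4,7] → 4·3 = 12.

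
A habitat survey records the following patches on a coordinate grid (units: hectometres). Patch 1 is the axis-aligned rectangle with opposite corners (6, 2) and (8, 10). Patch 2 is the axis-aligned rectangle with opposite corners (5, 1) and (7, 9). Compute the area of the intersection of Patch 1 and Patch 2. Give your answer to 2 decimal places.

|Patch 1∩Patch 2|: x∈[6,7], y∈[2,9] → 1·7 = 7.

7.00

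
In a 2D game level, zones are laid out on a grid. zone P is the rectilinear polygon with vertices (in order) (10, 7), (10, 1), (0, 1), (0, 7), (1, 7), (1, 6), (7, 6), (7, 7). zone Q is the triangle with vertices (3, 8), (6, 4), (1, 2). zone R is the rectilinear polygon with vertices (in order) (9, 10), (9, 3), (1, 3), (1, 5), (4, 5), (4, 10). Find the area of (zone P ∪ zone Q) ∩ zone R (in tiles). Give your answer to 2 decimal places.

23.17

|zone P ∪ zone Q| = 56.1667.
|(zone P ∪ zone Q) ∩ zone R| = 23.17.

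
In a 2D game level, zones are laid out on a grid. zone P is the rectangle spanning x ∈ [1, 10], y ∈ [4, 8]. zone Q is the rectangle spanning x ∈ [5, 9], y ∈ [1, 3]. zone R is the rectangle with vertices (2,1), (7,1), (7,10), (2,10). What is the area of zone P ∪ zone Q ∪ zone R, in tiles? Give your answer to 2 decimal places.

By inclusion–exclusion:
Individual areas: |zone P| = 36, |zone Q| = 8, |zone R| = 45.
|zone P∩zone Q| = 0 (no overlap).
|zone P∩zone R|: x∈[2,7], y∈[4,8] → 5·4 = 20.
|zone Q∩zone R|: x∈[5,7], y∈[1,3] → 2·2 = 4.
|zone P∩zone Q∩zone R| = 0.
|zone P ∪ zone Q ∪ zone R| = 89 − 24 + 0 = 65.00.

65.00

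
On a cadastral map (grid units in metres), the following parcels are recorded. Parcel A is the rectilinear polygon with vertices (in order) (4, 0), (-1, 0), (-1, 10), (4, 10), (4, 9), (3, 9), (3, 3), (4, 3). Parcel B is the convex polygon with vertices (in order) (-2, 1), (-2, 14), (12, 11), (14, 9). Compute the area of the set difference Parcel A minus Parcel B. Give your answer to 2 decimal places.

|Parcel A| = 44, |Parcel A∩Parcel B| = 31.
|Parcel A ∖ Parcel B| = |Parcel A| − |Parcel A∩Parcel B| = 44 − 31 = 13.00.

13.00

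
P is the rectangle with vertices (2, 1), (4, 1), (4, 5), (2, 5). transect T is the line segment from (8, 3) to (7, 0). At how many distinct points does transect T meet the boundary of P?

The segment lies entirely outside P and never meets its boundary.

0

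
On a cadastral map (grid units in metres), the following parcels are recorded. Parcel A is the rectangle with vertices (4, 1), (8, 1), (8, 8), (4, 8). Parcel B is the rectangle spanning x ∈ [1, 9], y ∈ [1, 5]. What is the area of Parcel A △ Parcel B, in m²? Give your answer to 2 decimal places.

|Parcel A∩Parcel B|: x∈[4,8], y∈[1,5] → 4·4 = 16.
|Parcel A △ Parcel B| = |Parcel A| + |Parcel B| − 2·|Parcel A∩Parcel B| = 28 + 32 − 32 = 28.00.

28.00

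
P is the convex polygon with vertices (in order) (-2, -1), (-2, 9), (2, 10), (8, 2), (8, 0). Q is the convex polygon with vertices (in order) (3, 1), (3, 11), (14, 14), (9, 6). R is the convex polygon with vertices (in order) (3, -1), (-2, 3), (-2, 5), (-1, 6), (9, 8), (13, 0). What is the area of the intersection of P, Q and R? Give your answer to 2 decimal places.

12.43

The intersection is the polygon with vertices (3,1), (3,6.8), (4.217,7.043), (6.538,3.949).
By the shoelace formula its area is 12.43.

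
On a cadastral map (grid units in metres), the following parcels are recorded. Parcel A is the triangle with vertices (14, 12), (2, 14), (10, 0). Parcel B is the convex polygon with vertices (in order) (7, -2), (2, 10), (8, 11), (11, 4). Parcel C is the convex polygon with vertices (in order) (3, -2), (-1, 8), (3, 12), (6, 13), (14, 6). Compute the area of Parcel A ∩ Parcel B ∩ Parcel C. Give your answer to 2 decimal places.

The intersection is the polygon with vertices (8,11), (11,4), (10.765,3.647), (8.752,2.183), (4.087,10.348).
By the shoelace formula its area is 28.27.

28.27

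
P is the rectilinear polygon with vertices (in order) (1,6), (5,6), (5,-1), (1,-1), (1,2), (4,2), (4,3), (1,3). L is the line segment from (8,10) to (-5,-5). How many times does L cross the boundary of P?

4

The segment meets the boundary at (1,1.923), (1.067,2), (1.933,3), (4.533,6).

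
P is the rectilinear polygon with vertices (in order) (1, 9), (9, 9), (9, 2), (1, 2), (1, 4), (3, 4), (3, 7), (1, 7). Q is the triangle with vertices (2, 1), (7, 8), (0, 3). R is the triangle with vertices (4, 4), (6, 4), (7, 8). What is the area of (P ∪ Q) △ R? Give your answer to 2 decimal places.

|P ∪ Q| = 52.6286.
|(P ∪ Q) ∩ R| = 4.
|(P ∪ Q) △ R| = 52.6286 + 4 − 8 = 48.63.

48.63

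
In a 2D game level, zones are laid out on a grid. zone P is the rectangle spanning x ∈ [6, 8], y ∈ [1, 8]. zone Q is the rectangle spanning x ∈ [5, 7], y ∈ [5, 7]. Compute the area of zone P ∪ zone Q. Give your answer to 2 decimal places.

16.00

By inclusion–exclusion:
Individual areas: |zone P| = 14, |zone Q| = 4.
|zone P∩zone Q|: x∈[6,7], y∈[5,7] → 1·2 = 2.
|zone P ∪ zone Q| = 18 − 2 = 16.00.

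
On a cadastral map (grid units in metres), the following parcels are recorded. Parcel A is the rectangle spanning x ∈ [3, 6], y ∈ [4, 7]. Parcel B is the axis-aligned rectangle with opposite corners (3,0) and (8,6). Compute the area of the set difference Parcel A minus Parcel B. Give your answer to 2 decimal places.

|Parcel A∩Parcel B|: x∈[3,6], y∈[4,6] → 3·2 = 6.
|Parcel A| = 9.
|Parcel A ∖ Parcel B| = |Parcel A| − |Parcel A∩Parcel B| = 9 − 6 = 3.00.

3.00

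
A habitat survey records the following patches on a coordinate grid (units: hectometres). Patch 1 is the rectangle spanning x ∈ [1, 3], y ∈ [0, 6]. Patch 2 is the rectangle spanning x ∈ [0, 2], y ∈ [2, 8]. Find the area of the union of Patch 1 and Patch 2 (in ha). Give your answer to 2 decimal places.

20.00

By inclusion–exclusion:
Individual areas: |Patch 1| = 12, |Patch 2| = 12.
|Patch 1∩Patch 2|: x∈[1,2], y∈[2,6] → 1·4 = 4.
|Patch 1 ∪ Patch 2| = 24 − 4 = 20.00.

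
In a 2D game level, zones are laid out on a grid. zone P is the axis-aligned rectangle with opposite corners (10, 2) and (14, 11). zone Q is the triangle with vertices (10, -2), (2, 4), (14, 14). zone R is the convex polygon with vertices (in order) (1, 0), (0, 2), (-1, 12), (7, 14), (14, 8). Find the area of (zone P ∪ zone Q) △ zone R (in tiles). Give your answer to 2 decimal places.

|zone P ∪ zone Q| = 92.9417.
|(zone P ∪ zone Q) ∩ zone R| = 41.5315.
|(zone P ∪ zone Q) △ zone R| = 92.9417 + 121 − 83.0629 = 130.88.

130.88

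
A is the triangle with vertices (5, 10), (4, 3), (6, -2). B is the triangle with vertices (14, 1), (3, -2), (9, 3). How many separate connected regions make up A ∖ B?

2

A ∖ B splits into 2 disjoint pieces (area 8.806, area 0.0934).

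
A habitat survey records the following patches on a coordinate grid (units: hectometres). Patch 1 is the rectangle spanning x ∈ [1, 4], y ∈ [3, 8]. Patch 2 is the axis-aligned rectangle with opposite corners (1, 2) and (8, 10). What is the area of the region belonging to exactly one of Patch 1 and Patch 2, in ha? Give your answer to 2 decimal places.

|Patch 1∩Patch 2|: x∈[1,4], y∈[3,8] → 3·5 = 15.
|Patch 1 △ Patch 2| = |Patch 1| + |Patch 2| − 2·|Patch 1∩Patch 2| = 15 + 56 − 30 = 41.00.

41.00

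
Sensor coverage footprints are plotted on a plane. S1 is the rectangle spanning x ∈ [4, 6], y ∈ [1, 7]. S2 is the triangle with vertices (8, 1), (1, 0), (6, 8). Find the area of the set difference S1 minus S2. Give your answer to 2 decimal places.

|S1| = 12, |S1∩S2| = 10.4875.
|S1 ∖ S2| = |S1| − |S1∩S2| = 12 − 10.4875 = 1.51.

1.51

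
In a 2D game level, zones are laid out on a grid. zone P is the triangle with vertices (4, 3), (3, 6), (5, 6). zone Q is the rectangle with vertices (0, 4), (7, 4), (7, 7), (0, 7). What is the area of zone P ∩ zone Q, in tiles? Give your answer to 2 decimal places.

The intersection is the polygon with vertices (3,6), (5,6), (4.333,4), (3.667,4).
By the shoelace formula its area is 2.67.

2.67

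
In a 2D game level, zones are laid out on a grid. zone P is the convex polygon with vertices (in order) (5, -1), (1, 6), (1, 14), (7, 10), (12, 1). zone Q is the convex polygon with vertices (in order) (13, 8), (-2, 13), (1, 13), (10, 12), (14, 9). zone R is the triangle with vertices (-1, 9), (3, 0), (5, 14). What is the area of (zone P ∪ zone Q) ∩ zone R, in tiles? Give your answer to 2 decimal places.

The region (zone P ∪ zone Q) ∩ zone R is the polygon with vertices (1,10.667), (3.471,12.726), (4.797,12.578), (3.286,2), (1,6).
By the shoelace formula its area is 25.52.

25.52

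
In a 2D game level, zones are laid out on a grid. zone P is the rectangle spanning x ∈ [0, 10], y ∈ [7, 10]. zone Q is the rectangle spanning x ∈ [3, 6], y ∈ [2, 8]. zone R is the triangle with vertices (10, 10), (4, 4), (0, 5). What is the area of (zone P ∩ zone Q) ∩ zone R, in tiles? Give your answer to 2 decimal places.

The region (zone P ∩ zone Q) ∩ zone R is the polygon with vertices (6,7), (4,7), (6,8).
By the shoelace formula its area is 1.00.

1.00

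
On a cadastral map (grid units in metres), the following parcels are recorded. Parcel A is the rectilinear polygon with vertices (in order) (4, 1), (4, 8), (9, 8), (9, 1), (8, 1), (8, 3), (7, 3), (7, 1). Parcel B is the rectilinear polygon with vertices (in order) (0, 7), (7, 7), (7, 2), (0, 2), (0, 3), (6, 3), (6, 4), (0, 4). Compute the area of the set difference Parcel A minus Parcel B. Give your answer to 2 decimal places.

|Parcel A| = 33, |Parcel A∩Parcel B| = 13.
|Parcel A ∖ Parcel B| = |Parcel A| − |Parcel A∩Parcel B| = 33 − 13 = 20.00.

20.00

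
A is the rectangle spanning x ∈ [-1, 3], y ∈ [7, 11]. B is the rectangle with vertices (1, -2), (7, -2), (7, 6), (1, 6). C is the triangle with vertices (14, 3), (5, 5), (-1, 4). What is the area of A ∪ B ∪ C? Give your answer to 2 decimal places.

68.28

By inclusion–exclusion:
Individual areas: |A| = 16, |B| = 48, |C| = 10.5.
|A∩B| = 0 (no overlap).
|A∩C| = 0.
|B∩C| = 6.2222.
|A∩B∩C| = 0.
|A ∪ B ∪ C| = 74.5 − 6.2222 + 0 = 68.28.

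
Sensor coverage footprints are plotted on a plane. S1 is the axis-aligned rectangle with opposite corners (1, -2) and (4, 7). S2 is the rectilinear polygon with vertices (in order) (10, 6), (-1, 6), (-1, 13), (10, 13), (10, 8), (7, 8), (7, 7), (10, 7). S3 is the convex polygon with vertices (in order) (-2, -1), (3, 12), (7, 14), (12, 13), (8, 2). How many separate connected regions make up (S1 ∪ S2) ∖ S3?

3

(S1 ∪ S2) ∖ S3 splits into 3 disjoint pieces (area 7.05, area 22.0769, area 0.3636).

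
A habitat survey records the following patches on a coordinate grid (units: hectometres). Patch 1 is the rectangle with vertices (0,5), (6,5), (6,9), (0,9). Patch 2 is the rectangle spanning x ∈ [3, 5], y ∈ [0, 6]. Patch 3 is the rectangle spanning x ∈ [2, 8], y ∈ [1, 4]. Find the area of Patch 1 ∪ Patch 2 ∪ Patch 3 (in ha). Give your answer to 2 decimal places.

46.00

By inclusion–exclusion:
Individual areas: |Patch 1| = 24, |Patch 2| = 12, |Patch 3| = 18.
|Patch 1∩Patch 2|: x∈[3,5], y∈[5,6] → 2·1 = 2.
|Patch 1∩Patch 3| = 0 (no overlap).
|Patch 2∩Patch 3|: x∈[3,5], y∈[1,4] → 2·3 = 6.
|Patch 1∩Patch 2∩Patch 3| = 0.
|Patch 1 ∪ Patch 2 ∪ Patch 3| = 54 − 8 + 0 = 46.00.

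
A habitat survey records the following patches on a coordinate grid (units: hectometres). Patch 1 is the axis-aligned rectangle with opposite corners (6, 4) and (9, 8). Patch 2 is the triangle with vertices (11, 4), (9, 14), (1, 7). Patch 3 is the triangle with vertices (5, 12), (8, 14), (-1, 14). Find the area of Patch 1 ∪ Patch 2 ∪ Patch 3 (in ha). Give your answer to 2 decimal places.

59.15

By inclusion–exclusion:
Individual areas: |Patch 1| = 12, |Patch 2| = 47, |Patch 3| = 9.
|Patch 1∩Patch 2| = 8.85.
|Patch 1∩Patch 3| = 0.
|Patch 2∩Patch 3| = 0.
|Patch 1∩Patch 2∩Patch 3| = 0.
|Patch 1 ∪ Patch 2 ∪ Patch 3| = 68 − 8.85 + 0 = 59.15.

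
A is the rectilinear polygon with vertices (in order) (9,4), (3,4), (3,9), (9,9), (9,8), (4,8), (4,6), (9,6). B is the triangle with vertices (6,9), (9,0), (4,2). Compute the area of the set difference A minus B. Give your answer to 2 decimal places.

|A| = 20, |A∩B| = 5.2619.
|A ∖ B| = |A| − |A∩B| = 20 − 5.2619 = 14.74.

14.74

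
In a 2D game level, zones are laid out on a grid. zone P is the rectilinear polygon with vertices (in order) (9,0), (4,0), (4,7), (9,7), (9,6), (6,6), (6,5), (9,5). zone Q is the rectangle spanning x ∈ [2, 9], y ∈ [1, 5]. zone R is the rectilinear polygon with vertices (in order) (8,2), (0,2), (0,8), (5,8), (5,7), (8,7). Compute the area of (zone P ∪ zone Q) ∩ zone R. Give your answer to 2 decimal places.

|zone P ∪ zone Q| = 40.
|(zone P ∪ zone Q) ∩ zone R| = 24.00.

24.00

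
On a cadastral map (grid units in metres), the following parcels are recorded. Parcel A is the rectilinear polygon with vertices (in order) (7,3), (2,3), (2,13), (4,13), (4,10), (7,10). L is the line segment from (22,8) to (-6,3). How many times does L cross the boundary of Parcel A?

The segment meets the boundary at (2,4.429), (7,5.321).

2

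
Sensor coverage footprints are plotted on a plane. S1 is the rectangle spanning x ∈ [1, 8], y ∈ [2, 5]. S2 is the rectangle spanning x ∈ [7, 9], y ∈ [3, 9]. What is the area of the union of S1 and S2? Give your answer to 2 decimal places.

31.00

By inclusion–exclusion:
Individual areas: |S1| = 21, |S2| = 12.
|S1∩S2|: x∈[7,8], y∈[3,5] → 1·2 = 2.
|S1 ∪ S2| = 33 − 2 = 31.00.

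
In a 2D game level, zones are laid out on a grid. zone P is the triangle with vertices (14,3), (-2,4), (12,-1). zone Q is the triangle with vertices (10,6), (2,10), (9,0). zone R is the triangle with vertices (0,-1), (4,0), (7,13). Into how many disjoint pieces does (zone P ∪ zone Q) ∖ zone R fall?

(zone P ∪ zone Q) ∖ zone R splits into 3 disjoint pieces (area 41.842, area 2.4545, area 2.6542).

3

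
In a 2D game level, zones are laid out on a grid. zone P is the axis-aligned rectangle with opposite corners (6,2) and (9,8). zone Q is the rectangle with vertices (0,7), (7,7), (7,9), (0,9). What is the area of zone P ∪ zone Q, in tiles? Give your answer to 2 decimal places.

31.00

By inclusion–exclusion:
Individual areas: |zone P| = 18, |zone Q| = 14.
|zone P∩zone Q|: x∈[6,7], y∈[7,8] → 1·1 = 1.
|zone P ∪ zone Q| = 32 − 1 = 31.00.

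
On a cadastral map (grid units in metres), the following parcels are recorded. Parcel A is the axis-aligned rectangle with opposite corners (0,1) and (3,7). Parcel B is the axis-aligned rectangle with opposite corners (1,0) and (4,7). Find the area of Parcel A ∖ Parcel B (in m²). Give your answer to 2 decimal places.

6.00

|Parcel A∩Parcel B|: x∈[1,3], y∈[1,7] → 2·6 = 12.
|Parcel A| = 18.
|Parcel A ∖ Parcel B| = |Parcel A| − |Parcel A∩Parcel B| = 18 − 12 = 6.00.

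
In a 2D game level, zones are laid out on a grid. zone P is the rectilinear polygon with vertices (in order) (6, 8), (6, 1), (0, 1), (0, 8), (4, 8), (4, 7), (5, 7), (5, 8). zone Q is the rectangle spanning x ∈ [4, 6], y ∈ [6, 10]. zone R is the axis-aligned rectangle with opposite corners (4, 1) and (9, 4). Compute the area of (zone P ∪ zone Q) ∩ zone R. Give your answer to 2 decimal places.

6.00

The region (zone P ∪ zone Q) ∩ zone R is the polygon with vertices (6,1), (4,1), (4,4), (6,4).
By the shoelace formula its area is 6.00.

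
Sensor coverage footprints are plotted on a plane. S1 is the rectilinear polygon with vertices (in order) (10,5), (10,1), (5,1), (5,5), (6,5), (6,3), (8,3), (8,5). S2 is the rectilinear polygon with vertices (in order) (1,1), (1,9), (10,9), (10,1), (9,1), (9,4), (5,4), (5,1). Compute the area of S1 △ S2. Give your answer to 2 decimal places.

64.00

|S1| = 16, |S2| = 60, |S1∩S2| = 6.
|S1 △ S2| = |S1| + |S2| − 2·|S1∩S2| = 16 + 60 − 12 = 64.00.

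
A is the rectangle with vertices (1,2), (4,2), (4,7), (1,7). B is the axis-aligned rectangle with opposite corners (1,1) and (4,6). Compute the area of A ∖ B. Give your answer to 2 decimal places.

|A∩B|: x∈[1,4], y∈[2,6] → 3·4 = 12.
|A| = 15.
|A ∖ B| = |A| − |A∩B| = 15 − 12 = 3.00.

3.00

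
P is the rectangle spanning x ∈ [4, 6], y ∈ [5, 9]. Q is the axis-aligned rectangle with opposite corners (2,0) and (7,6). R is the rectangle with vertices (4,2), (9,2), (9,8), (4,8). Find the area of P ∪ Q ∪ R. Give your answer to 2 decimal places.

By inclusion–exclusion:
Individual areas: |P| = 8, |Q| = 30, |R| = 30.
|P∩Q|: x∈[4,6], y∈[5,6] → 2·1 = 2.
|P∩R|: x∈[4,6], y∈[5,8] → 2·3 = 6.
|Q∩R|: x∈[4,7], y∈[2,6] → 3·4 = 12.
|P∩Q∩R| = 2.
|P ∪ Q ∪ R| = 68 − 20 + 2 = 50.00.

50.00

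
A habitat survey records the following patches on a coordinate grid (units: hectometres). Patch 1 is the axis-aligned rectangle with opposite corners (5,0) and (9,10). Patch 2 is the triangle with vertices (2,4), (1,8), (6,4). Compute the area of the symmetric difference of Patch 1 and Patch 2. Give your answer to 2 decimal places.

47.20

|Patch 1| = 40, |Patch 2| = 8, |Patch 1∩Patch 2| = 0.4.
|Patch 1 △ Patch 2| = |Patch 1| + |Patch 2| − 2·|Patch 1∩Patch 2| = 40 + 8 − 0.8 = 47.20.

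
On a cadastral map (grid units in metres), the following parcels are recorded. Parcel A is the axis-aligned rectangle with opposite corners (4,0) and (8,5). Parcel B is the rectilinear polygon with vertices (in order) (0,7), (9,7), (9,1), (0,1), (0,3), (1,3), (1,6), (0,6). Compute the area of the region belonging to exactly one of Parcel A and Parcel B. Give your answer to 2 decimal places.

|Parcel A| = 20, |Parcel B| = 51, |Parcel A∩Parcel B| = 16.
|Parcel A △ Parcel B| = |Parcel A| + |Parcel B| − 2·|Parcel A∩Parcel B| = 20 + 51 − 32 = 39.00.

39.00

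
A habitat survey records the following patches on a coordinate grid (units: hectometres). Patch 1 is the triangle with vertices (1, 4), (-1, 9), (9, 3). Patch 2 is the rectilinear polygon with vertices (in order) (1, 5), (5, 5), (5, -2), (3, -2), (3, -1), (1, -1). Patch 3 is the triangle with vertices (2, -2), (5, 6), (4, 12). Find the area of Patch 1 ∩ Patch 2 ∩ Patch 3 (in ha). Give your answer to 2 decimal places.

The intersection is the polygon with vertices (4.625,5), (4.104,3.612), (2.825,3.772), (3,5).
By the shoelace formula its area is 1.93.

1.93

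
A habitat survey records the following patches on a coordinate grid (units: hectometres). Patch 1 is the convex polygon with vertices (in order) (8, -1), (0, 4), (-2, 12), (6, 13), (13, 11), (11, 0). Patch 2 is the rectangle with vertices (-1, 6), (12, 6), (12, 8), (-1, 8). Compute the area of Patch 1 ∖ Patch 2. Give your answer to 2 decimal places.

|Patch 1| = 146.5, |Patch 1∩Patch 2| = 25.5.
|Patch 1 ∖ Patch 2| = |Patch 1| − |Patch 1∩Patch 2| = 146.5 − 25.5 = 121.00.

121.00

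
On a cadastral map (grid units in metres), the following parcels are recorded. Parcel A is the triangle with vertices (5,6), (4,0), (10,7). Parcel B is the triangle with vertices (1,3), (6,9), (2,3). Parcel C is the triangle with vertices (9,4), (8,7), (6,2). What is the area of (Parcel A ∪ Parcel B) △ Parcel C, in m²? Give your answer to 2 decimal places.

17.73

|Parcel A ∪ Parcel B| = 17.5.
|(Parcel A ∪ Parcel B) ∩ Parcel C| = 2.6352.
|(Parcel A ∪ Parcel B) △ Parcel C| = 17.5 + 5.5 − 5.2704 = 17.73.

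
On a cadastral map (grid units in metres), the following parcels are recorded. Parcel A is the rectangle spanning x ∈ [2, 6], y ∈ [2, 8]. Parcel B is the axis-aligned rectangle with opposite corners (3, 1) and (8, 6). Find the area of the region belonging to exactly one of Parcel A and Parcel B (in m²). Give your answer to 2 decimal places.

|Parcel A∩Parcel B|: x∈[3,6], y∈[2,6] → 3·4 = 12.
|Parcel A △ Parcel B| = |Parcel A| + |Parcel B| − 2·|Parcel A∩Parcel B| = 24 + 25 − 24 = 25.00.

25.00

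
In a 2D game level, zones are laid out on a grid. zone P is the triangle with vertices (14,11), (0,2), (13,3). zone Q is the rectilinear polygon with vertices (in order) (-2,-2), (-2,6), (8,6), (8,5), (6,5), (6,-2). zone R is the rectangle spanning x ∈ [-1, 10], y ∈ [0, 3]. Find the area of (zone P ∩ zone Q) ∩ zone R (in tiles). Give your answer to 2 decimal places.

3.84

The region (zone P ∩ zone Q) ∩ zone R is the polygon with vertices (1.556,3), (6,3), (6,2.462), (0,2).
By the shoelace formula its area is 3.84.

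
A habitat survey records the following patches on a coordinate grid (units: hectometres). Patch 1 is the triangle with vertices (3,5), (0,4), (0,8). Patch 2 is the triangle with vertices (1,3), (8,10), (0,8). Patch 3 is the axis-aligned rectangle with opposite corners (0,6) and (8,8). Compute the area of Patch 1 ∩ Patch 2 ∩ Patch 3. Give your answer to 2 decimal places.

1.60

The intersection is the polygon with vertices (0,8), (2,6), (0.4,6).
By the shoelace formula its area is 1.60.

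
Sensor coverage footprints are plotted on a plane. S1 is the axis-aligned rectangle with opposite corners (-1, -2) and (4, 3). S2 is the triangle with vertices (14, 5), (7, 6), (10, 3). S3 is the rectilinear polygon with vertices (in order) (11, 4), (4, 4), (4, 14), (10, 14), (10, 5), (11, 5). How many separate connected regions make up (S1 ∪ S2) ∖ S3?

(S1 ∪ S2) ∖ S3 splits into 2 disjoint pieces (area 25, area 4.6429).

2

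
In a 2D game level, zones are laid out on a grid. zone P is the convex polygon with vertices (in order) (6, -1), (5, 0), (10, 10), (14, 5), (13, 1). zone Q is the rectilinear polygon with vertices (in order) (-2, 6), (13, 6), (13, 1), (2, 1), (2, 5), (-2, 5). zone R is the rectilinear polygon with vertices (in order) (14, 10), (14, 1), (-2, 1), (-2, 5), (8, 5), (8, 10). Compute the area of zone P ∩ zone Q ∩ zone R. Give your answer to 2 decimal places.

31.00

The intersection is the polygon with vertices (13,6), (13,1), (5.5,1), (7.5,5), (8,5), (8,6).
By the shoelace formula its area is 31.00.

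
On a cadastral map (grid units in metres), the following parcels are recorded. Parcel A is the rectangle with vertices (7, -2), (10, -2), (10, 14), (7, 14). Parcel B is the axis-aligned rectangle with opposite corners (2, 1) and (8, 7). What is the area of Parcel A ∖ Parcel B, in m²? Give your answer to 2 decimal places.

42.00

|Parcel A∩Parcel B|: x∈[7,8], y∈[1,7] → 1·6 = 6.
|Parcel A| = 48.
|Parcel A ∖ Parcel B| = |Parcel A| − |Parcel A∩Parcel B| = 48 − 6 = 42.00.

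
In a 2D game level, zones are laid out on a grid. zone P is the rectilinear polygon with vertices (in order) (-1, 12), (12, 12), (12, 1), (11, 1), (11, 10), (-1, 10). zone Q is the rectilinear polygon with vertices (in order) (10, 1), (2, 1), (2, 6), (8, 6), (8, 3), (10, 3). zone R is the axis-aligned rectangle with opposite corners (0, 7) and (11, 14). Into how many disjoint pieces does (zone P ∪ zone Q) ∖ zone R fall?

3

(zone P ∪ zone Q) ∖ zone R splits into 3 disjoint pieces (area 11, area 2, area 34).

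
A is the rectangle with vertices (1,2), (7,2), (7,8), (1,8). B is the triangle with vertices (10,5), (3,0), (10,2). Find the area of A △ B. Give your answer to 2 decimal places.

45.47

|A| = 36, |B| = 10.5, |A∩B| = 0.5143.
|A △ B| = |A| + |B| − 2·|A∩B| = 36 + 10.5 − 1.0286 = 45.47.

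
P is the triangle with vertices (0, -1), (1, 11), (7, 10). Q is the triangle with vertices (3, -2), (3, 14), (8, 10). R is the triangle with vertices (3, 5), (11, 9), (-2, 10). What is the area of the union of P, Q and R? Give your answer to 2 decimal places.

By inclusion–exclusion:
Individual areas: |P| = 36.5, |Q| = 40, |R| = 30.
|P∩Q| = 13.9048.
|P∩R| = 17.7288.
|Q∩R| = 14.3401.
|P∩Q∩R| = 9.7915.
|P ∪ Q ∪ R| = 106.5 − 45.9737 + 9.7915 = 70.32.

70.32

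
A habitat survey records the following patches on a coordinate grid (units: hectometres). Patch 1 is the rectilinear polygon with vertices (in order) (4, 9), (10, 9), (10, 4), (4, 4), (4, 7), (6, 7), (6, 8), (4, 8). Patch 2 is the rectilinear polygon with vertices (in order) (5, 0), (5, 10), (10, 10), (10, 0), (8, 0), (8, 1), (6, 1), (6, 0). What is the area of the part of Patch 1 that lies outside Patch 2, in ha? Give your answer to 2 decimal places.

4.00

|Patch 1| = 28, |Patch 1∩Patch 2| = 24.
|Patch 1 ∖ Patch 2| = |Patch 1| − |Patch 1∩Patch 2| = 28 − 24 = 4.00.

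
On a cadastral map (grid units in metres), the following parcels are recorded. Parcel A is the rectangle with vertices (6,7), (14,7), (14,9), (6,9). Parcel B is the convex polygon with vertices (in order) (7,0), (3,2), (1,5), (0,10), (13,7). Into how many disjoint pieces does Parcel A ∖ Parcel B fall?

Parcel A ∖ Parcel B is a single connected region.

1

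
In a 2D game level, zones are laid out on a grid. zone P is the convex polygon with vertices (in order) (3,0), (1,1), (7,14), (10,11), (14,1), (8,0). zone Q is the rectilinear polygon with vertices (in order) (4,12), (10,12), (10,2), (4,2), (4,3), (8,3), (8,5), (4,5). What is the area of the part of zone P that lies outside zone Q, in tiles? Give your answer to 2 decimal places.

55.67

|zone P| = 102.5, |zone P∩zone Q| = 46.8269.
|zone P ∖ zone Q| = |zone P| − |zone P∩zone Q| = 102.5 − 46.8269 = 55.67.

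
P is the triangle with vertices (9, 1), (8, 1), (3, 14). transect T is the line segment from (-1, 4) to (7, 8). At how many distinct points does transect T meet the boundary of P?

2

The segment meets the boundary at (6,7.5), (5.581,7.29).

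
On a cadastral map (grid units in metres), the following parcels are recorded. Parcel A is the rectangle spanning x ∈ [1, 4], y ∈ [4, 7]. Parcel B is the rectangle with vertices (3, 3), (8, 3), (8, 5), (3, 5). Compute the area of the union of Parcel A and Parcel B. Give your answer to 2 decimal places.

By inclusion–exclusion:
Individual areas: |Parcel A| = 9, |Parcel B| = 10.
|Parcel A∩Parcel B|: x∈[3,4], y∈[4,5] → 1·1 = 1.
|Parcel A ∪ Parcel B| = 19 − 1 = 18.00.

18.00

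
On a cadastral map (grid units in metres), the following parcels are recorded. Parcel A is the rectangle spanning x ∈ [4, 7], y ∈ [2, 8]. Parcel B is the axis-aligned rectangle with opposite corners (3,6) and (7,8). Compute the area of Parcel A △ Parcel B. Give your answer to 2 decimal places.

14.00

|Parcel A∩Parcel B|: x∈[4,7], y∈[6,8] → 3·2 = 6.
|Parcel A △ Parcel B| = |Parcel A| + |Parcel B| − 2·|Parcel A∩Parcel B| = 18 + 8 − 12 = 14.00.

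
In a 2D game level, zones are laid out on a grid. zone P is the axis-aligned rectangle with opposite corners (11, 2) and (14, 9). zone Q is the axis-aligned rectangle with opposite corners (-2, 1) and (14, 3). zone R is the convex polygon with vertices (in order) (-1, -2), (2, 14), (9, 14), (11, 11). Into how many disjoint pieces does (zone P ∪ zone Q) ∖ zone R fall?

2

(zone P ∪ zone Q) ∖ zone R splits into 2 disjoint pieces (area 40.6154, area 3.5).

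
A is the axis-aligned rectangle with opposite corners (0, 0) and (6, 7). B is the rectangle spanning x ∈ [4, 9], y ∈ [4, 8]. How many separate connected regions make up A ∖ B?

A ∖ B is a single connected region.

1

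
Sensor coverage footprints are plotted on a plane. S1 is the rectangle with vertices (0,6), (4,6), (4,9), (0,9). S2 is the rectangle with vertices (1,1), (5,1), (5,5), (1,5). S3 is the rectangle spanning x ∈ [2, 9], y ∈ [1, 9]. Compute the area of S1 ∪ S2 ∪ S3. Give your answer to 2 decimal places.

66.00

By inclusion–exclusion:
Individual areas: |S1| = 12, |S2| = 16, |S3| = 56.
|S1∩S2| = 0 (no overlap).
|S1∩S3|: x∈[2,4], y∈[6,9] → 2·3 = 6.
|S2∩S3|: x∈[2,5], y∈[1,5] → 3·4 = 12.
|S1∩S2∩S3| = 0.
|S1 ∪ S2 ∪ S3| = 84 − 18 + 0 = 66.00.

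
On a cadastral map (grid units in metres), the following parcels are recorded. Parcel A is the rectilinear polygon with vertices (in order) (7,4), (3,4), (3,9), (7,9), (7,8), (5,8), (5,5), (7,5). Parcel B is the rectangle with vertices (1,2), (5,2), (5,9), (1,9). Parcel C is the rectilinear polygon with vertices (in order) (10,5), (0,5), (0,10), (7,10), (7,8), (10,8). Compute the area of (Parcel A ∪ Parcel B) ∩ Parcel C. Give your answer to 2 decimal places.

|Parcel A ∪ Parcel B| = 32.
|(Parcel A ∪ Parcel B) ∩ Parcel C| = 18.00.

18.00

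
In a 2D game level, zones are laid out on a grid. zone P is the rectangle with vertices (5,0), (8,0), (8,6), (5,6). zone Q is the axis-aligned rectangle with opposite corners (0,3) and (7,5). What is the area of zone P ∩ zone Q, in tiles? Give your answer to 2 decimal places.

4.00

|zone P∩zone Q|: x∈[5,7], y∈[3,5] → 2·2 = 4.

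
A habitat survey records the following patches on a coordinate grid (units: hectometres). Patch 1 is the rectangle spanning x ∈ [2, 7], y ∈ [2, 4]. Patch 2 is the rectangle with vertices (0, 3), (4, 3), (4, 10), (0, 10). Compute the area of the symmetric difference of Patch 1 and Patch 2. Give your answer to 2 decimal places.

|Patch 1∩Patch 2|: x∈[2,4], y∈[3,4] → 2·1 = 2.
|Patch 1 △ Patch 2| = |Patch 1| + |Patch 2| − 2·|Patch 1∩Patch 2| = 10 + 28 − 4 = 34.00.

34.00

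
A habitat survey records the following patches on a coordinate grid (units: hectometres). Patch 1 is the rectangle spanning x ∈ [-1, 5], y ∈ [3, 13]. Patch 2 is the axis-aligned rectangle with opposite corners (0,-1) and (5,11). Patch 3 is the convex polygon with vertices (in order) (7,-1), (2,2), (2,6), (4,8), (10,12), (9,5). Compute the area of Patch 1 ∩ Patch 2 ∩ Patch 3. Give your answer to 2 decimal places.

The intersection is the polygon with vertices (2,3), (2,6), (4,8), (5,8.667), (5,3).
By the shoelace formula its area is 13.33.

13.33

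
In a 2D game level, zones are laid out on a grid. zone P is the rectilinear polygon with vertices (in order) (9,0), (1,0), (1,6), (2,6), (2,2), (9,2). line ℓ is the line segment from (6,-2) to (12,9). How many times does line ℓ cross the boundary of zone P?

2

The segment meets the boundary at (8.182,2), (7.091,0).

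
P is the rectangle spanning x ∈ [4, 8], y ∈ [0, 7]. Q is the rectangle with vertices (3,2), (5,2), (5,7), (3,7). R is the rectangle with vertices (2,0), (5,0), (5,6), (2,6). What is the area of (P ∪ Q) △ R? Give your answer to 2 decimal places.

31.00

|P ∪ Q| = 33.
|(P ∪ Q) ∩ R| = 10.
|(P ∪ Q) △ R| = 33 + 18 − 20 = 31.00.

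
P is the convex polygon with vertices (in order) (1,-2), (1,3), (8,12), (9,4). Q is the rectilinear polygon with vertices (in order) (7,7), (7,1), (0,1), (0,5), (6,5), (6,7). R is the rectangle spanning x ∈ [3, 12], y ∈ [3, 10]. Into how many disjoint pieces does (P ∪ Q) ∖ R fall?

2

(P ∪ Q) ∖ R splits into 2 disjoint pieces (area 26.2937, area 1.8056).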